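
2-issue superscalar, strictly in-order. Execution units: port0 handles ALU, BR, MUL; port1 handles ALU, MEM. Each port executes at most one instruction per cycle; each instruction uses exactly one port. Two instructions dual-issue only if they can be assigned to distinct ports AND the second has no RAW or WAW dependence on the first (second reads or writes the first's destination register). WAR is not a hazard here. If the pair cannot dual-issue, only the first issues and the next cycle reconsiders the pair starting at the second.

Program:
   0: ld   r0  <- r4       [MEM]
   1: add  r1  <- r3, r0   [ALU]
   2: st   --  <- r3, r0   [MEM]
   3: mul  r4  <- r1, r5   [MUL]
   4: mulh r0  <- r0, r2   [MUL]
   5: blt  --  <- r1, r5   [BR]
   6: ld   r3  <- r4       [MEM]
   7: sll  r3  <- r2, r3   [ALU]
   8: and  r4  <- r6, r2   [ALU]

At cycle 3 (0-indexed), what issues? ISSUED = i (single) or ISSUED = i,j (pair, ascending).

#0 head=0: ld.MEM i0 RAW r0
#1 head=1: add.ALU+st.MEM i1/i2 2-wide
#2 head=3: mul.MUL i3 no-port MUL/MUL
#3 head=4: mulh.MUL i4 no-port MUL/BR
#4 head=5: blt.BR+ld.MEM i5/i6 2-wide
#5 head=7: sll.ALU+and.ALU i7/i8 2-wide

ISSUED = 4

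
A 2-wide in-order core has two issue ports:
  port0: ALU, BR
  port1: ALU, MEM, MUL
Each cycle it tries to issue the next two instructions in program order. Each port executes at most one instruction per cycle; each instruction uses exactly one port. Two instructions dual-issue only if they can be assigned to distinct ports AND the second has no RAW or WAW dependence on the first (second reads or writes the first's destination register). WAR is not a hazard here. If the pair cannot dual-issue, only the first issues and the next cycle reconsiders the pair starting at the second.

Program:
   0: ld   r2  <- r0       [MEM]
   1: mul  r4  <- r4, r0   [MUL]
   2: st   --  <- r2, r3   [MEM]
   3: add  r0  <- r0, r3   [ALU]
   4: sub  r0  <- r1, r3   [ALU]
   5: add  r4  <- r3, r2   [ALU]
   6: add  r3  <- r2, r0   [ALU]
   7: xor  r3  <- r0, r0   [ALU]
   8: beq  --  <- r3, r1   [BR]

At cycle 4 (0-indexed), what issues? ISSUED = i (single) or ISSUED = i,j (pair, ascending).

ISSUED = 6

t=0 i0:ld.MEM ; no-port MEM/MUL
t=1 i1:mul.MUL ; no-port MUL/MEM
t=2 i2/i3:st.MEM/add.ALU ; dual
t=3 i4/i5:sub.ALU/add.ALU ; dual
t=4 i6:add.ALU ; WAW r3
t=5 i7:xor.ALU ; RAW r3
t=6 i8:beq.BR ; tail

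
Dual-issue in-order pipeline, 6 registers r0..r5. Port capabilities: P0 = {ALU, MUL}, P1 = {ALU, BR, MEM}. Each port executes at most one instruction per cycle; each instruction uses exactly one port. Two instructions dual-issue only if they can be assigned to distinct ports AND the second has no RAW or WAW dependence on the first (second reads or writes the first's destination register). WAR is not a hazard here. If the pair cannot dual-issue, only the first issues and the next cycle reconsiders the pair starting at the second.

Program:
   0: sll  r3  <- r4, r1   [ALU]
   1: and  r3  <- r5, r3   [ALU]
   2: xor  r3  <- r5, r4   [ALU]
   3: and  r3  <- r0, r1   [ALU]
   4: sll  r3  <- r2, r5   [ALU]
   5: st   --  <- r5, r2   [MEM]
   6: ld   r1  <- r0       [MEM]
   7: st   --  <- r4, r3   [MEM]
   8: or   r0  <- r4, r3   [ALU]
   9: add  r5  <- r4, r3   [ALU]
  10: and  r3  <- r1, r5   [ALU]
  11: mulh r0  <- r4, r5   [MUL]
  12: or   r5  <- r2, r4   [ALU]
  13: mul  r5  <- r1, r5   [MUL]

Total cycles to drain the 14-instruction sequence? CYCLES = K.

CYCLES = 11

c0: i0 sll  RAW+WAW r3
c1: i1 and  WAW r3
c2: i2 xor  WAW r3
c3: i3 and  WAW r3
c4: i4+i5 sll;st  2-wide
c5: i6 ld  no-port MEM/MEM
c6: i7+i8 st;or  2-wide
c7: i9 add  RAW r5
c8: i10+i11 and;mulh  2-wide
c9: i12 or  RAW+WAW r5
c10: i13 mul  tail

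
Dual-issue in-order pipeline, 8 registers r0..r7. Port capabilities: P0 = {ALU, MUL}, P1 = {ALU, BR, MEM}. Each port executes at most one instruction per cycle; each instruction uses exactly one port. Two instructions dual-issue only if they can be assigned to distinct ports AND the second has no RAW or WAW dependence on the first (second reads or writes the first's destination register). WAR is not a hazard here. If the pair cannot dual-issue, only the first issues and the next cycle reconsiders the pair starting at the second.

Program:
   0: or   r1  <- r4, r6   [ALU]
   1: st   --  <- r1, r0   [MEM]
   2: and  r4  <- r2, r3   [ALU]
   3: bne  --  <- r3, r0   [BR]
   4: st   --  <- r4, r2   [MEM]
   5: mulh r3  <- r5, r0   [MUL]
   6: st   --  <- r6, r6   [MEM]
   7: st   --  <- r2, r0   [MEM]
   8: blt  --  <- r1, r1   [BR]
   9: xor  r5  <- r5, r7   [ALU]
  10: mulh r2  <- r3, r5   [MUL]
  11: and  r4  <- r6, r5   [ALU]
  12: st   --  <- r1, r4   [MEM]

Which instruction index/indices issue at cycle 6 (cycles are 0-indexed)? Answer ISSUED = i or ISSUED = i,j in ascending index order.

ISSUED = 8,9

  cy0 -> i0 (or) RAW r1
  cy1 -> i1+i2 (st/and) pair
  cy2 -> i3 (bne) no-port BR/MEM
  cy3 -> i4+i5 (st/mulh) pair
  cy4 -> i6 (st) no-port MEM/MEM
  cy5 -> i7 (st) no-port MEM/BR
  cy6 -> i8+i9 (blt/xor) pair
  cy7 -> i10+i11 (mulh/and) pair
  cy8 -> i12 (st) tail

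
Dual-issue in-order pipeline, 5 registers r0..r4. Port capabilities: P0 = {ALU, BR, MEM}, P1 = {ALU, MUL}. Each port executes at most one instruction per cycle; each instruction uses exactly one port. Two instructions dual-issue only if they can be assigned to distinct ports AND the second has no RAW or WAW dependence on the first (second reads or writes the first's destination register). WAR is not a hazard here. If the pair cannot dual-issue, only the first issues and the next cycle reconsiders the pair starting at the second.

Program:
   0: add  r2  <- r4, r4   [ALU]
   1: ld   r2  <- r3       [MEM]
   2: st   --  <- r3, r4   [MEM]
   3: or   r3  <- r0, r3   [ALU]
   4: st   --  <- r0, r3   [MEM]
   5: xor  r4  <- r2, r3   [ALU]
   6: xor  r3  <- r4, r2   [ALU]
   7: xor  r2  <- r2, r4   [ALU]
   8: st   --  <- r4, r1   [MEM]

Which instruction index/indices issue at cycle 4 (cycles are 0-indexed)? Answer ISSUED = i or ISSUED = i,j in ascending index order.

ISSUED = 6,7

#0 head=0: add.ALU i0 WAW r2
#1 head=1: ld.MEM i1 no-port MEM/MEM
#2 head=2: st.MEM;or.ALU i2+i3 dual
#3 head=4: st.MEM;xor.ALU i4+i5 dual
#4 head=6: xor.ALU;xor.ALU i6+i7 dual
#5 head=8: st.MEM i8 tail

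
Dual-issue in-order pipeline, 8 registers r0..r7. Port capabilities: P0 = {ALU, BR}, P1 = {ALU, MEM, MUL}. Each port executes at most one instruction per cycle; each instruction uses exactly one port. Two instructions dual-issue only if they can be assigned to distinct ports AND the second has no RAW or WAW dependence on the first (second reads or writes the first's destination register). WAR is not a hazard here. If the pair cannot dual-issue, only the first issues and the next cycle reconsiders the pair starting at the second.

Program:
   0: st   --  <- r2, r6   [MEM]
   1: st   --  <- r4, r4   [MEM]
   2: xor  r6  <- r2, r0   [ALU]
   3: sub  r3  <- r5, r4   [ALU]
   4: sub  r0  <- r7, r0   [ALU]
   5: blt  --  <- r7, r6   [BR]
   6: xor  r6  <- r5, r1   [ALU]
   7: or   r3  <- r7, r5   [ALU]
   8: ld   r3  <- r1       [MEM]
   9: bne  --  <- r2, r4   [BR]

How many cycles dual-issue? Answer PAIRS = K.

PAIRS = 4

t=0 i0:st ; no-port MEM/MEM
t=1 i1/i2:st;xor ; pair
t=2 i3/i4:sub;sub ; pair
t=3 i5/i6:blt;xor ; pair
t=4 i7:or ; WAW r3
t=5 i8/i9:ld;bne ; pair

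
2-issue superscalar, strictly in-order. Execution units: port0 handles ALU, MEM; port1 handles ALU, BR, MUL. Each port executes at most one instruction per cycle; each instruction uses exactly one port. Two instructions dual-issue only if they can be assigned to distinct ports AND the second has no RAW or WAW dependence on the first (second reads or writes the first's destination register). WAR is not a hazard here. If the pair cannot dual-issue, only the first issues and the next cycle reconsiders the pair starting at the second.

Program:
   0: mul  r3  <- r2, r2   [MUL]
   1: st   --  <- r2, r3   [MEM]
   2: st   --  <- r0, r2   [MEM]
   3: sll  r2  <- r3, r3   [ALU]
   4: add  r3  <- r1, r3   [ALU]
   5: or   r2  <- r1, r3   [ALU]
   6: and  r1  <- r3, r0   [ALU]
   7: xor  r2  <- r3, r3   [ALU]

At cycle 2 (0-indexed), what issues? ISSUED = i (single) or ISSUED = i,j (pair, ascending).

ISSUED = 2,3

#0 head=0: mul.MUL i0 RAW r3
#1 head=1: st.MEM i1 no-port MEM/MEM
#2 head=2: st.MEM/sll.ALU i2,i3 dual
#3 head=4: add.ALU i4 RAW r3
#4 head=5: or.ALU/and.ALU i5,i6 dual
#5 head=7: xor.ALU i7 tail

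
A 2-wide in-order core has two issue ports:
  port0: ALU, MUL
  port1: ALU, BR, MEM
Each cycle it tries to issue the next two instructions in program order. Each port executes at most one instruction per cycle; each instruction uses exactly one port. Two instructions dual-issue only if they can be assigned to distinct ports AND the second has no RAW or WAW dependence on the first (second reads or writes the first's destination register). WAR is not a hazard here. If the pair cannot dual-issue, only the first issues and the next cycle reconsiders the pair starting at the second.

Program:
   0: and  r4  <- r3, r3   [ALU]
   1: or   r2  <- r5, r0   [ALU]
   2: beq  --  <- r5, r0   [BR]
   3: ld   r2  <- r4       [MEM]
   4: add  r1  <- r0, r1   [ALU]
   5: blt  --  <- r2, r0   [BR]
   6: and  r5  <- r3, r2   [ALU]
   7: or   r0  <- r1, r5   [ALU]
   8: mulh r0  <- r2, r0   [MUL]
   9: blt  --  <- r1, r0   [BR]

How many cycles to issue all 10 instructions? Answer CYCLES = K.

  cy0 -> i0,i1 (and;or) pair
  cy1 -> i2 (beq) no-port BR/MEM
  cy2 -> i3,i4 (ld;add) pair
  cy3 -> i5,i6 (blt;and) pair
  cy4 -> i7 (or) RAW+WAW r0
  cy5 -> i8 (mulh) RAW r0
  cy6 -> i9 (blt) tail

CYCLES = 7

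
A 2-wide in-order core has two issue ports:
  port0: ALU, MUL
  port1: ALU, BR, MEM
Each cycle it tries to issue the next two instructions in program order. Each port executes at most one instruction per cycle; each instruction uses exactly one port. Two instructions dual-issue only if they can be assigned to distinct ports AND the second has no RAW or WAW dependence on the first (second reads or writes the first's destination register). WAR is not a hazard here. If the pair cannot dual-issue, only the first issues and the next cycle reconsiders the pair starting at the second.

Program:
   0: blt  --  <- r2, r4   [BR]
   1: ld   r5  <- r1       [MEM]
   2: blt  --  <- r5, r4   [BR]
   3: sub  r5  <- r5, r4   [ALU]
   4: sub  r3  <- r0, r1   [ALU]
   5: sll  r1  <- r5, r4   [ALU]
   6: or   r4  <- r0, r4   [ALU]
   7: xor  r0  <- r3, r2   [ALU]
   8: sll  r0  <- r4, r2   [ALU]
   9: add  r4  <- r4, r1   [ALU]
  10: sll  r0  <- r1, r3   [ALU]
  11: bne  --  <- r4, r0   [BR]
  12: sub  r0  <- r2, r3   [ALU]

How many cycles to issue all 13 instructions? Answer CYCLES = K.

t=0 i0:blt.BR ; no-port BR/MEM
t=1 i1:ld.MEM ; no-port MEM/BR
t=2 i2&i3:blt.BR+sub.ALU ; 2-wide
t=3 i4&i5:sub.ALU+sll.ALU ; 2-wide
t=4 i6&i7:or.ALU+xor.ALU ; 2-wide
t=5 i8&i9:sll.ALU+add.ALU ; 2-wide
t=6 i10:sll.ALU ; RAW r0
t=7 i11&i12:bne.BR+sub.ALU ; 2-wide

CYCLES = 8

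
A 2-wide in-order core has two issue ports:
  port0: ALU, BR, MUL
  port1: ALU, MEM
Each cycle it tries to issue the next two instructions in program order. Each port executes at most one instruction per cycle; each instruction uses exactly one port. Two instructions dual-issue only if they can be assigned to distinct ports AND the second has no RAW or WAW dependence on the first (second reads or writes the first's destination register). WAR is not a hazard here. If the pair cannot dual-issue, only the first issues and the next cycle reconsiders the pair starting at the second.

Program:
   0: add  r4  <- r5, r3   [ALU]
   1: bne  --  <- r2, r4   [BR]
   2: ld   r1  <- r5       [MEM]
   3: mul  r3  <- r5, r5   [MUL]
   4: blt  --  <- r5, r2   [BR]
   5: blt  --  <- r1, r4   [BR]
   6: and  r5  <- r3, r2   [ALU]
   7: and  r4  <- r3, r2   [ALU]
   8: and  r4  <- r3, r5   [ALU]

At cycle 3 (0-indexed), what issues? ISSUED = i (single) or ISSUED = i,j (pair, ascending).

t=0 i0:add.ALU ; RAW r4
t=1 i1&i2:bne.BR+ld.MEM ; dual
t=2 i3:mul.MUL ; no-port MUL/BR
t=3 i4:blt.BR ; no-port BR/BR
t=4 i5&i6:blt.BR+and.ALU ; dual
t=5 i7:and.ALU ; WAW r4
t=6 i8:and.ALU ; tail

ISSUED = 4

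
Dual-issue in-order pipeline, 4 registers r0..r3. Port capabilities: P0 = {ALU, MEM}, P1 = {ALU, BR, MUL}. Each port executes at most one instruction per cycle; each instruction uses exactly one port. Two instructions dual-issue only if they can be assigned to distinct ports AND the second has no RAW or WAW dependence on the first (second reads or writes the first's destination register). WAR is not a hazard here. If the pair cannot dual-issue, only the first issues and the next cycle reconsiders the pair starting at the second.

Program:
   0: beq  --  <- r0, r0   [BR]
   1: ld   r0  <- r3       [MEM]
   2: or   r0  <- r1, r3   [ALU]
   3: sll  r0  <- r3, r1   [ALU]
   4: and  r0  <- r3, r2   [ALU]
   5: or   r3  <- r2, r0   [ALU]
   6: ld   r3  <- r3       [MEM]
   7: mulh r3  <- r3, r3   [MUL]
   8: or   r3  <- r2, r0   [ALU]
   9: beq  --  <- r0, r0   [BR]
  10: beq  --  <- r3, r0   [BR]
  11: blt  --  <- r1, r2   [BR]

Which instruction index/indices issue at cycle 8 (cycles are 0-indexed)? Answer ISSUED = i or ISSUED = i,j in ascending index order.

ISSUED = 10

0. beq.BR;ld.MEM @i0&i1  | 2-wide
1. or.ALU @i2  | WAW r0
2. sll.ALU @i3  | WAW r0
3. and.ALU @i4  | RAW r0
4. or.ALU @i5  | RAW+WAW r3
5. ld.MEM @i6  | RAW+WAW r3
6. mulh.MUL @i7  | WAW r3
7. or.ALU;beq.BR @i8&i9  | 2-wide
8. beq.BR @i10  | no-port BR/BR
9. blt.BR @i11  | tail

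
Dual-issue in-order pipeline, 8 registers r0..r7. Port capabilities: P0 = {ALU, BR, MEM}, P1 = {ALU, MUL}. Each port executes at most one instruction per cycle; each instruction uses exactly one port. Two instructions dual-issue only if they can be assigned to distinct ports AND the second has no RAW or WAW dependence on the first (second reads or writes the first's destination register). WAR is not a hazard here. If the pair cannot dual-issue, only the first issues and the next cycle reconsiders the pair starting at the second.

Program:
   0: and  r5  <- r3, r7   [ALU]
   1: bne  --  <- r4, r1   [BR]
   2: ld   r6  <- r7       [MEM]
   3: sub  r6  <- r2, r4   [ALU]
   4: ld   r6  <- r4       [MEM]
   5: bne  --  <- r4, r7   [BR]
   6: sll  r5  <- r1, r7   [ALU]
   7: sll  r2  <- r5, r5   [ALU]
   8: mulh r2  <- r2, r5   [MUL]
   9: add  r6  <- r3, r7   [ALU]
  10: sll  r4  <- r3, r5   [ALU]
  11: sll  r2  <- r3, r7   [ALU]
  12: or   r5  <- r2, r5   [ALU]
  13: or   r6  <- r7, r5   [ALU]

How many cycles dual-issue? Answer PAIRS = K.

PAIRS = 4

0. and+bne @i0&i1  | dual
1. ld @i2  | WAW r6
2. sub @i3  | WAW r6
3. ld @i4  | no-port MEM/BR
4. bne+sll @i5&i6  | dual
5. sll @i7  | RAW+WAW r2
6. mulh+add @i8&i9  | dual
7. sll+sll @i10&i11  | dual
8. or @i12  | RAW r5
9. or @i13  | tail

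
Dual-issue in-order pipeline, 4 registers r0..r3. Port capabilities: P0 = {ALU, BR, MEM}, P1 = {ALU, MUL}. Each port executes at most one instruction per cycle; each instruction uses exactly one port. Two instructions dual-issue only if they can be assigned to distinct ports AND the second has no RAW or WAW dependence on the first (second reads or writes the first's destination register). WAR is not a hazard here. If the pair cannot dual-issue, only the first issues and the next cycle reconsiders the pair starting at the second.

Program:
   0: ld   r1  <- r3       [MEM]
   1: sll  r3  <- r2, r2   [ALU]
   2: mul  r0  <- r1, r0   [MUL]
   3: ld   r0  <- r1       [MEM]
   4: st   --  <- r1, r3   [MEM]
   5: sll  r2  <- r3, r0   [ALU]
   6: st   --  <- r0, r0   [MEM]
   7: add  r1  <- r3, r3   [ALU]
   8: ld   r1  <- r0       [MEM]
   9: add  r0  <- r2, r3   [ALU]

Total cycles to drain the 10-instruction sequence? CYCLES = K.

0. ld.MEM+sll.ALU @i0,i1  | pair
1. mul.MUL @i2  | WAW r0
2. ld.MEM @i3  | no-port MEM/MEM
3. st.MEM+sll.ALU @i4,i5  | pair
4. st.MEM+add.ALU @i6,i7  | pair
5. ld.MEM+add.ALU @i8,i9  | pair

CYCLES = 6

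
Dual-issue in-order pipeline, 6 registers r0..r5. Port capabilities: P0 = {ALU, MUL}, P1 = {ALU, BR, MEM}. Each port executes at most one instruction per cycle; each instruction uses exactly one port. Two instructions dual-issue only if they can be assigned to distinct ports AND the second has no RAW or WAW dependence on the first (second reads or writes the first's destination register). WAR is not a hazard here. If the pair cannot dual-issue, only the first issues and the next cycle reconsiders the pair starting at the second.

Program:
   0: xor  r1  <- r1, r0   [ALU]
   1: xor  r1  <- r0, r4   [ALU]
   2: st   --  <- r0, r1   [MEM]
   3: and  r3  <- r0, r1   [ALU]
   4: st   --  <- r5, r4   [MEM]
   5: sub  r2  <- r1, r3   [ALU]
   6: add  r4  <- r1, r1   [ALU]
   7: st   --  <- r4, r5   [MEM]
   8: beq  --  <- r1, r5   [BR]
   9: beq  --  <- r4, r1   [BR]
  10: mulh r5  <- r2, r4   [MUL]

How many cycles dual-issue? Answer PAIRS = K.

c0: i0 xor.ALU  WAW r1
c1: i1 xor.ALU  RAW r1
c2: i2+i3 st.MEM;and.ALU  dual
c3: i4+i5 st.MEM;sub.ALU  dual
c4: i6 add.ALU  RAW r4
c5: i7 st.MEM  no-port MEM/BR
c6: i8 beq.BR  no-port BR/BR
c7: i9+i10 beq.BR;mulh.MUL  dual

PAIRS = 3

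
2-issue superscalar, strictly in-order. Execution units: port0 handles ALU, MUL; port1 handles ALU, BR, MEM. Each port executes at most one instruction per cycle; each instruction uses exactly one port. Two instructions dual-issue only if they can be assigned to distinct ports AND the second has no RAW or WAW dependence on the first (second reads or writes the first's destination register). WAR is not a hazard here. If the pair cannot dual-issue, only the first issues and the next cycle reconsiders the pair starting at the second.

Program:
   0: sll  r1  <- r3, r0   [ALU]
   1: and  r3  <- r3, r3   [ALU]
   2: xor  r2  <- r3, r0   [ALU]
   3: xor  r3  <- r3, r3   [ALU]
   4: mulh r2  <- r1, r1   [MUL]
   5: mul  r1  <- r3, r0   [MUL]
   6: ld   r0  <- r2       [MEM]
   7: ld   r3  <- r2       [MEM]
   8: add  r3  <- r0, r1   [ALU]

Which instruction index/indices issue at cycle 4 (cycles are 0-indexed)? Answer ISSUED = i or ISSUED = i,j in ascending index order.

ISSUED = 7

  cy0 -> i0+i1 (sll.ALU/and.ALU) 2-wide
  cy1 -> i2+i3 (xor.ALU/xor.ALU) 2-wide
  cy2 -> i4 (mulh.MUL) no-port MUL/MUL
  cy3 -> i5+i6 (mul.MUL/ld.MEM) 2-wide
  cy4 -> i7 (ld.MEM) WAW r3
  cy5 -> i8 (add.ALU) tail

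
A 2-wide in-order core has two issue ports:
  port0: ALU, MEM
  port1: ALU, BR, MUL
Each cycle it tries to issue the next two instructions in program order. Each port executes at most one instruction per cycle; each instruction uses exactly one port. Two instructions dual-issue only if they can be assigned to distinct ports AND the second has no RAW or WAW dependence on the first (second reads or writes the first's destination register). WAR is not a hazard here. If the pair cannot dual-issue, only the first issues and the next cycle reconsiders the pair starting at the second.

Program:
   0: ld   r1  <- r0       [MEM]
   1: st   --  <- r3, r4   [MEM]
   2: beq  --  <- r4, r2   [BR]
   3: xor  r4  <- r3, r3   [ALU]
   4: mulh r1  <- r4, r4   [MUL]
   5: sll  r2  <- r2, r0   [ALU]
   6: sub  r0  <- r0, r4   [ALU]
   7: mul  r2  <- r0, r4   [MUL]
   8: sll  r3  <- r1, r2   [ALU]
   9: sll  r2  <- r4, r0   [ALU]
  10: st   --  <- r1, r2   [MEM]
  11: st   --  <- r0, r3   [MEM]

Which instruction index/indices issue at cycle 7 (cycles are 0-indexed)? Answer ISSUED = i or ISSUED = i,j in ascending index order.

0. ld @i0  | no-port MEM/MEM
1. st;beq @i1,i2  | pair
2. xor @i3  | RAW r4
3. mulh;sll @i4,i5  | pair
4. sub @i6  | RAW r0
5. mul @i7  | RAW r2
6. sll;sll @i8,i9  | pair
7. st @i10  | no-port MEM/MEM
8. st @i11  | tail

ISSUED = 10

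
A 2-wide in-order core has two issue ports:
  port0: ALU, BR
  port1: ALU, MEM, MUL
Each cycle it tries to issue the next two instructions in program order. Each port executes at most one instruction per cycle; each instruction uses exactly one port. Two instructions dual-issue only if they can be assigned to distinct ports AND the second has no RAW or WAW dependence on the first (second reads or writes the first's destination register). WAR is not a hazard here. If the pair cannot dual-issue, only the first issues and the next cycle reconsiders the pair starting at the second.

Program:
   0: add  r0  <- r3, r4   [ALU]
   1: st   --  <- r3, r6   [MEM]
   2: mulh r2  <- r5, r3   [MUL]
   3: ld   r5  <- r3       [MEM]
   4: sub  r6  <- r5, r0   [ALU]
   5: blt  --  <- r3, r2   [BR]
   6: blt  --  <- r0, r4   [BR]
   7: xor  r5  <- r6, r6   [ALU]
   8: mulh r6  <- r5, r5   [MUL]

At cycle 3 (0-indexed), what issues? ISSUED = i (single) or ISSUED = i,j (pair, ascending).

  cy0 -> i0&i1 (add+st) 2-wide
  cy1 -> i2 (mulh) no-port MUL/MEM
  cy2 -> i3 (ld) RAW r5
  cy3 -> i4&i5 (sub+blt) 2-wide
  cy4 -> i6&i7 (blt+xor) 2-wide
  cy5 -> i8 (mulh) tail

ISSUED = 4,5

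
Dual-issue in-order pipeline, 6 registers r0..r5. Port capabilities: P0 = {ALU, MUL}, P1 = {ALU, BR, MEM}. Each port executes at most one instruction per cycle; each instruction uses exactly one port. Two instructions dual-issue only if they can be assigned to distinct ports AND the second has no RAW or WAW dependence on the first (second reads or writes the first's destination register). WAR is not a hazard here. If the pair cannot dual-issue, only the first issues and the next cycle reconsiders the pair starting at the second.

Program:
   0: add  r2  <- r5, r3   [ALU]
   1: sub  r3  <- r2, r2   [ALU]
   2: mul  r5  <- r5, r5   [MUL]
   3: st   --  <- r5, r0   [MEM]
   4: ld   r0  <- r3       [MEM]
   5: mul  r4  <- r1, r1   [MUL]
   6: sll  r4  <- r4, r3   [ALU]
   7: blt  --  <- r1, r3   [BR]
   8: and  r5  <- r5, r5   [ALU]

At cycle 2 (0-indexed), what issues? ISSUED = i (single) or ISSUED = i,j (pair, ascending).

ISSUED = 3

#0 head=0: add.ALU i0 RAW r2
#1 head=1: sub.ALU;mul.MUL i1+i2 pair
#2 head=3: st.MEM i3 no-port MEM/MEM
#3 head=4: ld.MEM;mul.MUL i4+i5 pair
#4 head=6: sll.ALU;blt.BR i6+i7 pair
#5 head=8: and.ALU i8 tail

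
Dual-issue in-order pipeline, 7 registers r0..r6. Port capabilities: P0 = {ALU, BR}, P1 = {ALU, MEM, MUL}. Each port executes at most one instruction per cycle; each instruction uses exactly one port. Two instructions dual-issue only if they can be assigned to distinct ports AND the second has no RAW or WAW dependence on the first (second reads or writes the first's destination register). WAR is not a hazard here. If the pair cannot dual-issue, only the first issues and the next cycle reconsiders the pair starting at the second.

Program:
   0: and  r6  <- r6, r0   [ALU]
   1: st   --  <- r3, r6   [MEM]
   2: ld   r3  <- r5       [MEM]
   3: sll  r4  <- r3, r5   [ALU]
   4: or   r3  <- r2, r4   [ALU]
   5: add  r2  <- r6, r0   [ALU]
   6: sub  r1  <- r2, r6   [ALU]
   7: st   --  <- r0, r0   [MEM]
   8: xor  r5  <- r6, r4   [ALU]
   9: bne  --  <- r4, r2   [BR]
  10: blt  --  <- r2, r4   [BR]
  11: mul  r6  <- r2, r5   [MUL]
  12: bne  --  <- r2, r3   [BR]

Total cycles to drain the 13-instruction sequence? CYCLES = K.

  cy0 -> i0 (and) RAW r6
  cy1 -> i1 (st) no-port MEM/MEM
  cy2 -> i2 (ld) RAW r3
  cy3 -> i3 (sll) RAW r4
  cy4 -> i4+i5 (or+add) 2-wide
  cy5 -> i6+i7 (sub+st) 2-wide
  cy6 -> i8+i9 (xor+bne) 2-wide
  cy7 -> i10+i11 (blt+mul) 2-wide
  cy8 -> i12 (bne) tail

CYCLES = 9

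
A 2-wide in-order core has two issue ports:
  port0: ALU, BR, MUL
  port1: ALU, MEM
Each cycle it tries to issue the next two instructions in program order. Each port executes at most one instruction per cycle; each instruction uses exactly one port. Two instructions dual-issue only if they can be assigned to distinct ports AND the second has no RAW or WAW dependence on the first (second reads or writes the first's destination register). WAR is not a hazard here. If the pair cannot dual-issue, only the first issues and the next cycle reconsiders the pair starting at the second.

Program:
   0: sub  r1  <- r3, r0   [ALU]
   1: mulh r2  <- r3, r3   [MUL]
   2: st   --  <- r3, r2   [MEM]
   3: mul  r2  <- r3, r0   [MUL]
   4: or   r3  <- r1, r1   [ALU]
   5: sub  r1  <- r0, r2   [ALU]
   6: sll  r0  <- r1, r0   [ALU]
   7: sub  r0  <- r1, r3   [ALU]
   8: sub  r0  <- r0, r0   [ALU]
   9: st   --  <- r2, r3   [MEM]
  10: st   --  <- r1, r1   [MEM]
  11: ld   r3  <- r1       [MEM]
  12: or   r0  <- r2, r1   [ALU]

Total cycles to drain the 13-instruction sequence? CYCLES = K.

CYCLES = 8

  cy0 -> i0+i1 (sub mulh) dual
  cy1 -> i2+i3 (st mul) dual
  cy2 -> i4+i5 (or sub) dual
  cy3 -> i6 (sll) WAW r0
  cy4 -> i7 (sub) RAW+WAW r0
  cy5 -> i8+i9 (sub st) dual
  cy6 -> i10 (st) no-port MEM/MEM
  cy7 -> i11+i12 (ld or) dual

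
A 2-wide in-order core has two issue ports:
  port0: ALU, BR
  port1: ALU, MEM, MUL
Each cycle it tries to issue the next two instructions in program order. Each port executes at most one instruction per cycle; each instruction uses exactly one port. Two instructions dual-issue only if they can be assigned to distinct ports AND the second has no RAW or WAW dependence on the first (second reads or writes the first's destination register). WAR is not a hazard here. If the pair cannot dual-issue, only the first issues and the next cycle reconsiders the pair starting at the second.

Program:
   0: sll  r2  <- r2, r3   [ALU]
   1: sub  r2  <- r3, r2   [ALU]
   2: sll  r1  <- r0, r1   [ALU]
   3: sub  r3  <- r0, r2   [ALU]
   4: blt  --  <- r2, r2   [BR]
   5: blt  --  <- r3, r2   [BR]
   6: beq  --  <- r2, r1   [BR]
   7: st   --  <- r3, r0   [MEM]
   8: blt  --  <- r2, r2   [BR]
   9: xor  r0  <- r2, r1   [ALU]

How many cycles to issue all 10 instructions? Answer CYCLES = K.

t=0 i0:sll ; RAW+WAW r2
t=1 i1+i2:sub;sll ; pair
t=2 i3+i4:sub;blt ; pair
t=3 i5:blt ; no-port BR/BR
t=4 i6+i7:beq;st ; pair
t=5 i8+i9:blt;xor ; pair

CYCLES = 6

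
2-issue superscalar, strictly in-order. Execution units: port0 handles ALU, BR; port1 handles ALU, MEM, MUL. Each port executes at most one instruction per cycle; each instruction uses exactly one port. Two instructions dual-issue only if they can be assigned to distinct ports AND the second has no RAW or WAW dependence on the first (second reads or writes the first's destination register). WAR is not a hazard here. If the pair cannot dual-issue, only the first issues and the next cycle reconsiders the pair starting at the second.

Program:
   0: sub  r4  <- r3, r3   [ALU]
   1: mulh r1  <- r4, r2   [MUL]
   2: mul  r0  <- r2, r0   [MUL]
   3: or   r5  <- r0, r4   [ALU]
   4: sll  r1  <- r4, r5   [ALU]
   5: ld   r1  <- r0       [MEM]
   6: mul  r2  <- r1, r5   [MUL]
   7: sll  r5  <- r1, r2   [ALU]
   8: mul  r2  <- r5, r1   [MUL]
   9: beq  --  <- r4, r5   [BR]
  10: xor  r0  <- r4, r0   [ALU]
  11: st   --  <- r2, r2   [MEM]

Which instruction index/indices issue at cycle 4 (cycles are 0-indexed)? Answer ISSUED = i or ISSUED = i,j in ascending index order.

ISSUED = 4

[0] i0  sub.ALU  -- RAW r4
[1] i1  mulh.MUL  -- no-port MUL/MUL
[2] i2  mul.MUL  -- RAW r0
[3] i3  or.ALU  -- RAW r5
[4] i4  sll.ALU  -- WAW r1
[5] i5  ld.MEM  -- no-port MEM/MUL
[6] i6  mul.MUL  -- RAW r2
[7] i7  sll.ALU  -- RAW r5
[8] i8&i9  mul.MUL+beq.BR  -- dual
[9] i10&i11  xor.ALU+st.MEM  -- dual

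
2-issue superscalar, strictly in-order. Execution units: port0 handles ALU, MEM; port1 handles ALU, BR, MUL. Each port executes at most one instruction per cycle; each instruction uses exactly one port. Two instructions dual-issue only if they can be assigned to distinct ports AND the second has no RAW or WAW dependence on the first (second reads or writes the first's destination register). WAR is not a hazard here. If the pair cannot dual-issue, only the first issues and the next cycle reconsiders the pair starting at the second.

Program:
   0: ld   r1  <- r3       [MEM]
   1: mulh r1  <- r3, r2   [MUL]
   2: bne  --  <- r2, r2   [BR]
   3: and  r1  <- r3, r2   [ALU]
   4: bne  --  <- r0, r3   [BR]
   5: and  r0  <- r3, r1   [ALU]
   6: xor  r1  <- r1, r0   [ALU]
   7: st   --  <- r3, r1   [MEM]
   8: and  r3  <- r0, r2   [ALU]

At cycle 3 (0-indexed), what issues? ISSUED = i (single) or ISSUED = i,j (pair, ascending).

t=0 i0:ld.MEM ; WAW r1
t=1 i1:mulh.MUL ; no-port MUL/BR
t=2 i2,i3:bne.BR and.ALU ; dual
t=3 i4,i5:bne.BR and.ALU ; dual
t=4 i6:xor.ALU ; RAW r1
t=5 i7,i8:st.MEM and.ALU ; dual

ISSUED = 4,5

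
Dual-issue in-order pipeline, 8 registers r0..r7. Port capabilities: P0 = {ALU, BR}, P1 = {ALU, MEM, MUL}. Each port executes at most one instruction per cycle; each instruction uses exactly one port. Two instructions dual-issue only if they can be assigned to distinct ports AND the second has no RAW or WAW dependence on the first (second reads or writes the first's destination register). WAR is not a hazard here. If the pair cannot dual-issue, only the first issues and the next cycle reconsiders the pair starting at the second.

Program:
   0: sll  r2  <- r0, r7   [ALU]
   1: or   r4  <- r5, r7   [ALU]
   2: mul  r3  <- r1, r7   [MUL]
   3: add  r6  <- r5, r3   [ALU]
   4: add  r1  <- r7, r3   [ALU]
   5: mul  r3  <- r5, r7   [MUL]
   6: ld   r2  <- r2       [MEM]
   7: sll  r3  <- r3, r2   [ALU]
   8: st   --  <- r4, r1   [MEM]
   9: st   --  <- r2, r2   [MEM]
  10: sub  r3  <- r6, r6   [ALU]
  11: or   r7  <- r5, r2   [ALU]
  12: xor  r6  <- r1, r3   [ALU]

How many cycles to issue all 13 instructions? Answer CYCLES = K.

  cy0 -> i0+i1 (sll/or) dual
  cy1 -> i2 (mul) RAW r3
  cy2 -> i3+i4 (add/add) dual
  cy3 -> i5 (mul) no-port MUL/MEM
  cy4 -> i6 (ld) RAW r2
  cy5 -> i7+i8 (sll/st) dual
  cy6 -> i9+i10 (st/sub) dual
  cy7 -> i11+i12 (or/xor) dual

CYCLES = 8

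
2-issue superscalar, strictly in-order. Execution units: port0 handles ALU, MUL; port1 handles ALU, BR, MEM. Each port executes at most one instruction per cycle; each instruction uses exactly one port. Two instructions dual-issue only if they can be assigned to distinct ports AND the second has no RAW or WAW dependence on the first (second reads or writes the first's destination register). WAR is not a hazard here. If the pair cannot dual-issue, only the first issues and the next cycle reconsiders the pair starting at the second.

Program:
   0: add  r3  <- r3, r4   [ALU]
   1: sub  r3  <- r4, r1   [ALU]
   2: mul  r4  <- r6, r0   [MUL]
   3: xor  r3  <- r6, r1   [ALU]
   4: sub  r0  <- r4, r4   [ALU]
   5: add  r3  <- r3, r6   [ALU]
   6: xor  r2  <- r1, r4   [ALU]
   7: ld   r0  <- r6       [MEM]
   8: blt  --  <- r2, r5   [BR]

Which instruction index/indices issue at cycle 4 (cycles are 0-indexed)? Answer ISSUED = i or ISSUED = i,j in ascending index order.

t=0 i0:add ; WAW r3
t=1 i1&i2:sub;mul ; pair
t=2 i3&i4:xor;sub ; pair
t=3 i5&i6:add;xor ; pair
t=4 i7:ld ; no-port MEM/BR
t=5 i8:blt ; tail

ISSUED = 7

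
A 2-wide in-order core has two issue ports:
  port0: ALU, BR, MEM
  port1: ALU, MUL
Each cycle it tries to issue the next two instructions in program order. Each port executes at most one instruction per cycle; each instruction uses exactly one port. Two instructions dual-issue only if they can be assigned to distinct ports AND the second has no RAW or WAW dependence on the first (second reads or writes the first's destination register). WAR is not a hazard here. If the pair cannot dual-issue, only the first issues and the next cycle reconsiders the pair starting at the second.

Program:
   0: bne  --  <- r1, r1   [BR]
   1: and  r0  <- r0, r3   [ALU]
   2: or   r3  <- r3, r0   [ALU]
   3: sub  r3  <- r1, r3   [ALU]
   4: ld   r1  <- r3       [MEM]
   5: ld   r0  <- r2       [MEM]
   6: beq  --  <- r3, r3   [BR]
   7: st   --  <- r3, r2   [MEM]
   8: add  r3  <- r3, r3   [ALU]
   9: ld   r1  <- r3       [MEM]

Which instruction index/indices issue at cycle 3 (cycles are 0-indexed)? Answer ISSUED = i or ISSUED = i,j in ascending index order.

0. bne/and @i0+i1  | 2-wide
1. or @i2  | RAW+WAW r3
2. sub @i3  | RAW r3
3. ld @i4  | no-port MEM/MEM
4. ld @i5  | no-port MEM/BR
5. beq @i6  | no-port BR/MEM
6. st/add @i7+i8  | 2-wide
7. ld @i9  | tail

ISSUED = 4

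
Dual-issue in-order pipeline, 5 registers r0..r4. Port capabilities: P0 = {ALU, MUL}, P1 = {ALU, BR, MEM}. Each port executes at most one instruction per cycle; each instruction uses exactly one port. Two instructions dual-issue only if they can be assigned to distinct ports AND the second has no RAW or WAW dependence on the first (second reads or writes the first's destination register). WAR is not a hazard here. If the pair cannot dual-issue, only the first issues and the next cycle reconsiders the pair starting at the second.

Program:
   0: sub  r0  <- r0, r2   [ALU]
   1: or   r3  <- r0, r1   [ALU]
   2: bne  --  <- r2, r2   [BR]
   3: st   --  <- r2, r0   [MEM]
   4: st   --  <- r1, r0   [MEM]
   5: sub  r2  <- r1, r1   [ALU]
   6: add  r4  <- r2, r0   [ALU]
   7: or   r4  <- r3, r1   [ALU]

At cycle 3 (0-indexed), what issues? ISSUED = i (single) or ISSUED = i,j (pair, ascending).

t=0 i0:sub.ALU ; RAW r0
t=1 i1,i2:or.ALU/bne.BR ; dual
t=2 i3:st.MEM ; no-port MEM/MEM
t=3 i4,i5:st.MEM/sub.ALU ; dual
t=4 i6:add.ALU ; WAW r4
t=5 i7:or.ALU ; tail

ISSUED = 4,5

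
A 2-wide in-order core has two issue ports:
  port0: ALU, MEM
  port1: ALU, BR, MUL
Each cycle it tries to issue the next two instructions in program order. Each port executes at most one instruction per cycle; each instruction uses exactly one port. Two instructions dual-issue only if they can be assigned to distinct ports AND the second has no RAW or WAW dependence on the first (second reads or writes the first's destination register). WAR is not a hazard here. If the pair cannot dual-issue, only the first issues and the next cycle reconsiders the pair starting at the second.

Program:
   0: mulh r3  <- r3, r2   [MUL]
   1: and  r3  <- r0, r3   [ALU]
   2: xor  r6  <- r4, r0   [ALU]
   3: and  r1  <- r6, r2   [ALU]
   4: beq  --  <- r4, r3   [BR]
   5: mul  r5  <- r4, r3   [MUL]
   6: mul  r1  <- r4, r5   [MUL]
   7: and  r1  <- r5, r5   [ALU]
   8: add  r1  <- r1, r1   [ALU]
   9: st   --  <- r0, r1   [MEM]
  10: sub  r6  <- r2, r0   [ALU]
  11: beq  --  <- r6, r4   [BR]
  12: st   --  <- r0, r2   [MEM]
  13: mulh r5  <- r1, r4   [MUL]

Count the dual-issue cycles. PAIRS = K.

0. mulh.MUL @i0  | RAW+WAW r3
1. and.ALU+xor.ALU @i1,i2  | pair
2. and.ALU+beq.BR @i3,i4  | pair
3. mul.MUL @i5  | no-port MUL/MUL
4. mul.MUL @i6  | WAW r1
5. and.ALU @i7  | RAW+WAW r1
6. add.ALU @i8  | RAW r1
7. st.MEM+sub.ALU @i9,i10  | pair
8. beq.BR+st.MEM @i11,i12  | pair
9. mulh.MUL @i13  | tail

PAIRS = 4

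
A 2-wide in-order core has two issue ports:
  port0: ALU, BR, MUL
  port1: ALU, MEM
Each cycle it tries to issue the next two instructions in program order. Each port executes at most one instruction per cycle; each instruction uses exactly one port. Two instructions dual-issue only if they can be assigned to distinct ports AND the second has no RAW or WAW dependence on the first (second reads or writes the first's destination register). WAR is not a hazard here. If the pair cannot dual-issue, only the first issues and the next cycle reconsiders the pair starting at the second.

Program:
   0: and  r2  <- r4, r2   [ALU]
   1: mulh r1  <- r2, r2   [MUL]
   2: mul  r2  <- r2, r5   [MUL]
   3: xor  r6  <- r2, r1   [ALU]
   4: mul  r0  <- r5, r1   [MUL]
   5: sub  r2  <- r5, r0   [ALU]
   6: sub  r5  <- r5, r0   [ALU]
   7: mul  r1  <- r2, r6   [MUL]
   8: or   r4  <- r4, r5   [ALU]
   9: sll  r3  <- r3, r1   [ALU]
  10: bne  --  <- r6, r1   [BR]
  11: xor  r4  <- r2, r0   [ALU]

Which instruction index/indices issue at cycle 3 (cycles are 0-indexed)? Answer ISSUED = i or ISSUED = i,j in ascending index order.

ISSUED = 3,4

t=0 i0:and.ALU ; RAW r2
t=1 i1:mulh.MUL ; no-port MUL/MUL
t=2 i2:mul.MUL ; RAW r2
t=3 i3&i4:xor.ALU/mul.MUL ; dual
t=4 i5&i6:sub.ALU/sub.ALU ; dual
t=5 i7&i8:mul.MUL/or.ALU ; dual
t=6 i9&i10:sll.ALU/bne.BR ; dual
t=7 i11:xor.ALU ; tail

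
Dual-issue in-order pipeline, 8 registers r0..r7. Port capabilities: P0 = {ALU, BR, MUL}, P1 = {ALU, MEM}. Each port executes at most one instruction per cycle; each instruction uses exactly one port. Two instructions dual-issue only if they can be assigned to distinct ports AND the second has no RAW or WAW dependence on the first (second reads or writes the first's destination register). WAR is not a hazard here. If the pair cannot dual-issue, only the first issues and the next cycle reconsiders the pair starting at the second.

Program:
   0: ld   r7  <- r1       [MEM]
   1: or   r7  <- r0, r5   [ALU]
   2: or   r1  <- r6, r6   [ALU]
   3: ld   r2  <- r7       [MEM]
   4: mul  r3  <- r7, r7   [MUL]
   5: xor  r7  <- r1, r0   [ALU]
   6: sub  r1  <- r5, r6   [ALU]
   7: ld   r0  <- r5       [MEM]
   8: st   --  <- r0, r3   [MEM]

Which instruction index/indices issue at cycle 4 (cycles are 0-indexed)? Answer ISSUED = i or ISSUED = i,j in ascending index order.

ISSUED = 7

t=0 i0:ld ; WAW r7
t=1 i1,i2:or+or ; 2-wide
t=2 i3,i4:ld+mul ; 2-wide
t=3 i5,i6:xor+sub ; 2-wide
t=4 i7:ld ; no-port MEM/MEM
t=5 i8:st ; tail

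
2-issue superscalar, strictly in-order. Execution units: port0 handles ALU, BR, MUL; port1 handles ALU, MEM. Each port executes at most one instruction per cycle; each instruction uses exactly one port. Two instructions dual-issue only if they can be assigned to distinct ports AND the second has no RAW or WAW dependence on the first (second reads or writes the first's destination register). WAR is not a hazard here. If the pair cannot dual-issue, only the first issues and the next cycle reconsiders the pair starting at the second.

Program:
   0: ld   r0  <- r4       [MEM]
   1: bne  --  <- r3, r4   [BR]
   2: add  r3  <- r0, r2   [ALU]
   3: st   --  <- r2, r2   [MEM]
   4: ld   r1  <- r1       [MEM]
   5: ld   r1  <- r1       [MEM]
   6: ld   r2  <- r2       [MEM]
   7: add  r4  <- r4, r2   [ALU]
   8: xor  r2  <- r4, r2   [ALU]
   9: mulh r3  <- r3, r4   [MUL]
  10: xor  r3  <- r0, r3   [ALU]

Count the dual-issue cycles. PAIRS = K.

PAIRS = 3

#0 head=0: ld;bne i0&i1 2-wide
#1 head=2: add;st i2&i3 2-wide
#2 head=4: ld i4 no-port MEM/MEM
#3 head=5: ld i5 no-port MEM/MEM
#4 head=6: ld i6 RAW r2
#5 head=7: add i7 RAW r4
#6 head=8: xor;mulh i8&i9 2-wide
#7 head=10: xor i10 tail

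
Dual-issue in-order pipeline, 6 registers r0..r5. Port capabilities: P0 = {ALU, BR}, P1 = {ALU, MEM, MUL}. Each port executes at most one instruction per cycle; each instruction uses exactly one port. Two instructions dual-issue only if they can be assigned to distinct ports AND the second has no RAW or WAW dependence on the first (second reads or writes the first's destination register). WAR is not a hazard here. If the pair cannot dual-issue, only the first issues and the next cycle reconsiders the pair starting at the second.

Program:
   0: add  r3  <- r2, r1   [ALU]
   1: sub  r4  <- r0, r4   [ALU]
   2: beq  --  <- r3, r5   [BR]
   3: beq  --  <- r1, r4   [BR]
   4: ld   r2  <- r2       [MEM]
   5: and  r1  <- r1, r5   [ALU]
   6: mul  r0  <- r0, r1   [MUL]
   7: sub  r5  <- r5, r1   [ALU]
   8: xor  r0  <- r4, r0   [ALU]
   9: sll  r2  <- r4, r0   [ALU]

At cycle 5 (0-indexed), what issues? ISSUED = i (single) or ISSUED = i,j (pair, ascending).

ISSUED = 8

#0 head=0: add;sub i0,i1 2-wide
#1 head=2: beq i2 no-port BR/BR
#2 head=3: beq;ld i3,i4 2-wide
#3 head=5: and i5 RAW r1
#4 head=6: mul;sub i6,i7 2-wide
#5 head=8: xor i8 RAW r0
#6 head=9: sll i9 tail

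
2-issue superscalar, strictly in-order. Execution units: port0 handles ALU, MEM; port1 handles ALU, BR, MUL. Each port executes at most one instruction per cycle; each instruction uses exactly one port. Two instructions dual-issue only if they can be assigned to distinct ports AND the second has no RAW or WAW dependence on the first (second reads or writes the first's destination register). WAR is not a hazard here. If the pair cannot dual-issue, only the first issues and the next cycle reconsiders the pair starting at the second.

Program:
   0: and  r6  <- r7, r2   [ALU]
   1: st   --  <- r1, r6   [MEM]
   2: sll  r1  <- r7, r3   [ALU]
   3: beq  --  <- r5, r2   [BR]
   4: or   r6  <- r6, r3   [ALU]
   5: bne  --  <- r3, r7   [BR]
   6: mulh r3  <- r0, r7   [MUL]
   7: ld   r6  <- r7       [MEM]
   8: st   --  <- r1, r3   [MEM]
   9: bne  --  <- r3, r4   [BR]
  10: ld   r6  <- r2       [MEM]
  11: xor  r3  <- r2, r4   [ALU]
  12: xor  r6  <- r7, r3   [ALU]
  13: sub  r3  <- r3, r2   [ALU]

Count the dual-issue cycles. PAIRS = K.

t=0 i0:and.ALU ; RAW r6
t=1 i1&i2:st.MEM+sll.ALU ; pair
t=2 i3&i4:beq.BR+or.ALU ; pair
t=3 i5:bne.BR ; no-port BR/MUL
t=4 i6&i7:mulh.MUL+ld.MEM ; pair
t=5 i8&i9:st.MEM+bne.BR ; pair
t=6 i10&i11:ld.MEM+xor.ALU ; pair
t=7 i12&i13:xor.ALU+sub.ALU ; pair

PAIRS = 6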